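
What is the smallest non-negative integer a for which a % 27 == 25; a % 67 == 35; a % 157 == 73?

180466

The moduli are pairwise coprime; N = 27·67·157 = 284013.
N/27 = 10519; 10519 ≡ 16 (mod 27); 16·22 ≡ 1, so inverse 22.
N/67 = 4239; 4239 ≡ 18 (mod 67); 18·41 ≡ 1, so inverse 41.
N/157 = 1809; 1809 ≡ 82 (mod 157); 82·90 ≡ 1, so inverse 90.
a ≡ 25·10519·22 + 35·4239·41 + 73·1809·90 = 23753545.
23753545 mod 284013 = 180466.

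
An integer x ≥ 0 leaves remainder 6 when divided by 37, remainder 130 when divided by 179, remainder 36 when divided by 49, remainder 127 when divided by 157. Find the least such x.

6436970

Combine the congruences pairwise.
From x ≡ 6 (mod 37) write x = 6 + 37t. Substituting into x ≡ 130 (mod 179) gives 37t ≡ 124 (mod 179), and since 37⁻¹ ≡ 150 (mod 179), t ≡ 163. Hence x ≡ 6 + 37·163 = 6037 (mod 6623).
From x ≡ 6037 (mod 6623) write x = 6037 + 6623t. Substituting into x ≡ 36 (mod 49) gives 6623t ≡ 26 (mod 49), and since 8⁻¹ ≡ 43 (mod 49), t ≡ 40. Hence x ≡ 6037 + 6623·40 = 270957 (mod 324527).
From x ≡ 270957 (mod 324527) write x = 270957 + 324527t. Substituting into x ≡ 127 (mod 157) gives 324527t ≡ 152 (mod 157), and since 8⁻¹ ≡ 59 (mod 157), t ≡ 19. Hence x ≡ 270957 + 324527·19 = 6436970 (mod 50950739).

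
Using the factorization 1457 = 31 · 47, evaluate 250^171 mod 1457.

219

Mod 31: 250 ≡ 2; by Fermat, exponent reduces to 171 mod 30 = 21; 2^21 ≡ 2 (mod 31).
Mod 47: 250 ≡ 15; by Fermat, exponent reduces to 171 mod 46 = 33; 15^33 ≡ 31 (mod 47).
Combine by CRT: x ≡ 2 (mod 31), x ≡ 31 (mod 47) ⇒ x ≡ 219 (mod 1457).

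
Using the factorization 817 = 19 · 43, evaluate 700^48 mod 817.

Mod 19: 700 ≡ 16; by Fermat, exponent reduces to 48 mod 18 = 12; 16^12 ≡ 11 (mod 19).
Mod 43: 700 ≡ 12; by Fermat, exponent reduces to 48 mod 42 = 6; 12^6 ≡ 21 (mod 43).
Combine by CRT: x ≡ 11 (mod 19), x ≡ 21 (mod 43) ⇒ x ≡ 752 (mod 817).

752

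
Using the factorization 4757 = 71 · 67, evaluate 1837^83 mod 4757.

3865

Mod 71: 1837 ≡ 62; by Fermat, exponent reduces to 83 mod 70 = 13; 62^13 ≡ 31 (mod 71).
Mod 67: 1837 ≡ 28; by Fermat, exponent reduces to 83 mod 66 = 17; 28^17 ≡ 46 (mod 67).
Combine by CRT: x ≡ 31 (mod 71), x ≡ 46 (mod 67) ⇒ x ≡ 3865 (mod 4757).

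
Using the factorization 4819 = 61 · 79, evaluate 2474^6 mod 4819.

Mod 61: 2474 ≡ 34; 34^6 ≡ 34 (mod 61).
Mod 79: 2474 ≡ 25; 25^6 ≡ 52 (mod 79).
Combine by CRT: x ≡ 34 (mod 61), x ≡ 52 (mod 79) ⇒ x ≡ 4792 (mod 4819).

4792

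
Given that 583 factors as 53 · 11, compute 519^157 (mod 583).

95

Mod 53: 519 ≡ 42; by Fermat, exponent reduces to 157 mod 52 = 1; 42^1 ≡ 42 (mod 53).
Mod 11: 519 ≡ 2; by Fermat, exponent reduces to 157 mod 10 = 7; 2^7 ≡ 7 (mod 11).
Combine by CRT: x ≡ 42 (mod 53), x ≡ 7 (mod 11) ⇒ x ≡ 95 (mod 583).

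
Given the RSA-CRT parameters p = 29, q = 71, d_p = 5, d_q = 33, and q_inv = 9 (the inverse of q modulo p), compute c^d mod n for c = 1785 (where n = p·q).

1966

m₁ = c^(d_p) mod p: c ≡ 16 (mod 29), and 16^5 mod 29 = 23.
m₂ = c^(d_q) mod q: c ≡ 10 (mod 71), and 10^33 mod 71 = 49.
h = q_inv·(m₁ − m₂) mod p = 9·(23 − 49) mod 29 = 27.
m = m₂ + h·q = 49 + 27·71 = 1966.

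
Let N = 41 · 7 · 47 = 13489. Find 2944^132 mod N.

Mod 41: 2944 ≡ 33; by Fermat, exponent reduces to 132 mod 40 = 12; 33^12 ≡ 18 (mod 41).
Mod 7: 2944 ≡ 4; since 6 | 132, by Fermat 4^132 ≡ 1 (mod 7).
Mod 47: 2944 ≡ 30; by Fermat, exponent reduces to 132 mod 46 = 40; 30^40 ≡ 37 (mod 47).
Combine by CRT: x ≡ 18 (mod 41), x ≡ 1 (mod 7), x ≡ 37 (mod 47) ⇒ x ≡ 13056 (mod 13489).

13056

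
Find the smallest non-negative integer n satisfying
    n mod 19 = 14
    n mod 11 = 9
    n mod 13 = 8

1230

The moduli are pairwise coprime; M = 19·11·13 = 2717.
M/19 = 143; 143 ≡ 10 (mod 19); 10·2 ≡ 1, so inverse 2.
M/11 = 247; 247 ≡ 5 (mod 11); 5·9 ≡ 1, so inverse 9.
M/13 = 209; 209 ≡ 1 (mod 13), inverse 1.
n ≡ 14·143·2 + 9·247·9 + 8·209·1 = 25683.
25683 mod 2717 = 1230.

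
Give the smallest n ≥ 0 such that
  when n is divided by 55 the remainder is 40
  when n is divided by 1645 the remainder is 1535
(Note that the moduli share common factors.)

4825

gcd(55, 1645) = 5 and 5 | (1535 − 40), so the pair is consistent; merging gives n ≡ 4825 (mod 18095), where 18095 = lcm(55, 1645).
The solution is unique modulo lcm(55, 1645) = 18095.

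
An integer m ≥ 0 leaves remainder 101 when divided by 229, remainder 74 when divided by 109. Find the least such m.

13154

From m ≡ 101 (mod 229) write m = 101 + 229t. Substituting into m ≡ 74 (mod 109) gives 229t ≡ 82 (mod 109), and since 11⁻¹ ≡ 10 (mod 109), t ≡ 57. Hence m ≡ 101 + 229·57 = 13154 (mod 24961).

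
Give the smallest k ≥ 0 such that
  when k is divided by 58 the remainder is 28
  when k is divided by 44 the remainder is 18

898

gcd(58, 44) = 2 and 2 | (18 − 28), so the pair is consistent; merging gives k ≡ 898 (mod 1276), where 1276 = lcm(58, 44).
The solution is unique modulo lcm(58, 44) = 1276.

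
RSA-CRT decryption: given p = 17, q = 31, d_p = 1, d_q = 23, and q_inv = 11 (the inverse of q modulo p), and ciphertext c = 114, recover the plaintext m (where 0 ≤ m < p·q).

m₁ = c^(d_p) mod p: c ≡ 12 (mod 17), and 12^1 mod 17 = 12.
m₂ = c^(d_q) mod q: c ≡ 21 (mod 31), and 21^23 mod 31 = 17.
h = q_inv·(m₁ − m₂) mod p = 11·(12 − 17) mod 17 = 13.
m = m₂ + h·q = 17 + 13·31 = 420.

420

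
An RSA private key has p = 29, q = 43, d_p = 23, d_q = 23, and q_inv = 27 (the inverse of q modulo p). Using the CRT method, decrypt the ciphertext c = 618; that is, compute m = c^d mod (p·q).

m₁ = c^(d_p) mod p: c ≡ 9 (mod 29), and 9^23 mod 29 = 6.
m₂ = c^(d_q) mod q: c ≡ 16 (mod 43), and 16^23 mod 43 = 41.
h = q_inv·(m₁ − m₂) mod p = 27·(6 − 41) mod 29 = 12.
m = m₂ + h·q = 41 + 12·43 = 557.

557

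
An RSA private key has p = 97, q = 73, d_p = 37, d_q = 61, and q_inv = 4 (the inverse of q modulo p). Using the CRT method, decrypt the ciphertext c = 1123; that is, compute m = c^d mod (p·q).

5251

m₁ = c^(d_p) mod p: c ≡ 56 (mod 97), and 56^37 mod 97 = 13.
m₂ = c^(d_q) mod q: c ≡ 28 (mod 73), and 28^61 mod 73 = 68.
h = q_inv·(m₁ − m₂) mod p = 4·(13 − 68) mod 97 = 71.
m = m₂ + h·q = 68 + 71·73 = 5251.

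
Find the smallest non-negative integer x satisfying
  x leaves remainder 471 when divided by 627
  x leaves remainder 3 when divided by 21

gcd(627, 21) = 3 and 3 | (3 − 471), so the pair is consistent; merging gives x ≡ 1725 (mod 4389), where 4389 = lcm(627, 21).
The solution is unique modulo lcm(627, 21) = 4389.

1725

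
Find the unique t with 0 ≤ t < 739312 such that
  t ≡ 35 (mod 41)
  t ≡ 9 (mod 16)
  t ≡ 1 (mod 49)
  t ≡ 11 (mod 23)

445705

The moduli are pairwise coprime; N = 41·16·49·23 = 739312.
N/41 = 18032; 18032 ≡ 33 (mod 41); 33·5 ≡ 1, so inverse 5.
N/16 = 46207; 46207 ≡ 15 (mod 16); 15·15 ≡ 1, so inverse 15.
N/49 = 15088; 15088 ≡ 45 (mod 49); 45·12 ≡ 1, so inverse 12.
N/23 = 32144; 32144 ≡ 13 (mod 23); 13·16 ≡ 1, so inverse 16.
t ≡ 35·18032·5 + 9·46207·15 + 1·15088·12 + 11·32144·16 = 15231945.
15231945 mod 739312 = 445705.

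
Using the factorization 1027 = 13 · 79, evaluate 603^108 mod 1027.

Mod 13: 603 ≡ 5; since 12 | 108, by Fermat 5^108 ≡ 1 (mod 13).
Mod 79: 603 ≡ 50; by Fermat, exponent reduces to 108 mod 78 = 30; 50^30 ≡ 65 (mod 79).
Combine by CRT: x ≡ 1 (mod 13), x ≡ 65 (mod 79) ⇒ x ≡ 144 (mod 1027).

144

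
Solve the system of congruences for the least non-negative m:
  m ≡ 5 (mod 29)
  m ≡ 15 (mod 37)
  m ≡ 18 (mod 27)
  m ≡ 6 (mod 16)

215910

From m ≡ 5 (mod 29) write m = 5 + 29t. Substituting into m ≡ 15 (mod 37) gives 29t ≡ 10 (mod 37), and since 29⁻¹ ≡ 23 (mod 37), t ≡ 8. Hence m ≡ 5 + 29·8 = 237 (mod 1073).
From m ≡ 237 (mod 1073) write m = 237 + 1073t. Substituting into m ≡ 18 (mod 27) gives 1073t ≡ 24 (mod 27), and since 20⁻¹ ≡ 23 (mod 27), t ≡ 12. Hence m ≡ 237 + 1073·12 = 13113 (mod 28971).
From m ≡ 13113 (mod 28971) write m = 13113 + 28971t. Substituting into m ≡ 6 (mod 16) gives 28971t ≡ 13 (mod 16), and since 11⁻¹ ≡ 3 (mod 16), t ≡ 7. Hence m ≡ 13113 + 28971·7 = 215910 (mod 463536).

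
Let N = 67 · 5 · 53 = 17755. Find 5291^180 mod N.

9576

Mod 67: 5291 ≡ 65; by Fermat, exponent reduces to 180 mod 66 = 48; 65^48 ≡ 62 (mod 67).
Mod 5: 5291 ≡ 1; since 4 | 180, by Fermat 1^180 ≡ 1 (mod 5).
Mod 53: 5291 ≡ 44; by Fermat, exponent reduces to 180 mod 52 = 24; 44^24 ≡ 36 (mod 53).
Combine by CRT: x ≡ 62 (mod 67), x ≡ 1 (mod 5), x ≡ 36 (mod 53) ⇒ x ≡ 9576 (mod 17755).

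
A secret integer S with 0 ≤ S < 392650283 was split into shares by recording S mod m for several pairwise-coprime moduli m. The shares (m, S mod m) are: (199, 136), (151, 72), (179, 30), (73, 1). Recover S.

82344147

The moduli are pairwise coprime; N = 199·151·179·73 = 392650283.
N/199 = 1973117; 1973117 ≡ 32 (mod 199); 32·56 ≡ 1, so inverse 56.
N/151 = 2600333; 2600333 ≡ 113 (mod 151); 113·147 ≡ 1, so inverse 147.
N/179 = 2193577; 2193577 ≡ 111 (mod 179); 111·50 ≡ 1, so inverse 50.
N/73 = 5378771; 5378771 ≡ 58 (mod 73); 58·34 ≡ 1, so inverse 34.
S ≡ 136·1973117·56 + 72·2600333·147 + 30·2193577·50 + 1·5378771·34 = 46022427258.
46022427258 mod 392650283 = 82344147.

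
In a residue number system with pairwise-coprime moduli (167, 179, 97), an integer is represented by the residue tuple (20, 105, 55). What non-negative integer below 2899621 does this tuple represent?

From x ≡ 20 (mod 167) write x = 20 + 167t. Substituting into x ≡ 105 (mod 179) gives 167t ≡ 85 (mod 179), and since 167⁻¹ ≡ 164 (mod 179), t ≡ 157. Hence x ≡ 20 + 167·157 = 26239 (mod 29893).
From x ≡ 26239 (mod 29893) write x = 26239 + 29893t. Substituting into x ≡ 55 (mod 97) gives 29893t ≡ 6 (mod 97), and since 17⁻¹ ≡ 40 (mod 97), t ≡ 46. Hence x ≡ 26239 + 29893·46 = 1401317 (mod 2899621).

1401317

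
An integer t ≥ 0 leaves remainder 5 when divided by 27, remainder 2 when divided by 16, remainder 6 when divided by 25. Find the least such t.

The moduli are pairwise coprime; N = 27·16·25 = 10800.
N/27 = 400; 400 ≡ 22 (mod 27); 22·16 ≡ 1, so inverse 16.
N/16 = 675; 675 ≡ 3 (mod 16); 3·11 ≡ 1, so inverse 11.
N/25 = 432; 432 ≡ 7 (mod 25); 7·18 ≡ 1, so inverse 18.
t ≡ 5·400·16 + 2·675·11 + 6·432·18 = 93506.
93506 mod 10800 = 7106.

7106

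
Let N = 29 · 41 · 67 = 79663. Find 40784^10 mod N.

Mod 29: 40784 ≡ 10; 10^10 ≡ 6 (mod 29).
Mod 41: 40784 ≡ 30; 30^10 ≡ 9 (mod 41).
Mod 67: 40784 ≡ 48; 48^10 ≡ 65 (mod 67).
Combine by CRT: x ≡ 6 (mod 29), x ≡ 9 (mod 41), x ≡ 65 (mod 67) ⇒ x ≡ 63313 (mod 79663).

63313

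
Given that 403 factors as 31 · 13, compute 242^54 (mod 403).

Mod 31: 242 ≡ 25; by Fermat, exponent reduces to 54 mod 30 = 24; 25^24 ≡ 1 (mod 31).
Mod 13: 242 ≡ 8; by Fermat, exponent reduces to 54 mod 12 = 6; 8^6 ≡ 12 (mod 13).
Combine by CRT: x ≡ 1 (mod 31), x ≡ 12 (mod 13) ⇒ x ≡ 311 (mod 403).

311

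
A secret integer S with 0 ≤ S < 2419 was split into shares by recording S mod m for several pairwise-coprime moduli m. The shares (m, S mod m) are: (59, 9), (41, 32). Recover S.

From S ≡ 9 (mod 59) write S = 9 + 59t. Substituting into S ≡ 32 (mod 41) gives 59t ≡ 23 (mod 41), and since 18⁻¹ ≡ 16 (mod 41), t ≡ 40. Hence S ≡ 9 + 59·40 = 2369 (mod 2419).

2369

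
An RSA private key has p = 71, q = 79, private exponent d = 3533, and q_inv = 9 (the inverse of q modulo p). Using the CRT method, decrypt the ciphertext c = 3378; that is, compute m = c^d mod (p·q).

5359

d_p = d mod (p−1) = 3533 mod 70 = 33; d_q = d mod (q−1) = 23.
m₁ = c^(d_p) mod p: c ≡ 41 (mod 71), and 41^33 mod 71 = 34.
m₂ = c^(d_q) mod q: c ≡ 60 (mod 79), and 60^23 mod 79 = 66.
h = q_inv·(m₁ − m₂) mod p = 9·(34 − 66) mod 71 = 67.
m = m₂ + h·q = 66 + 67·79 = 5359.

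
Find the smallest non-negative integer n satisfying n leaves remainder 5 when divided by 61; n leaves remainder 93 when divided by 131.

From n ≡ 5 (mod 61) write n = 5 + 61t. Substituting into n ≡ 93 (mod 131) gives 61t ≡ 88 (mod 131), and since 61⁻¹ ≡ 58 (mod 131), t ≡ 126. Hence n ≡ 5 + 61·126 = 7691 (mod 7991).

7691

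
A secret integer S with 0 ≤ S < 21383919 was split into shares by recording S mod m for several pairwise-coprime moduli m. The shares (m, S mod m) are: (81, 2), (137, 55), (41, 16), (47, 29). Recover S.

14498354

Combine the congruences pairwise.
From S ≡ 2 (mod 81) write S = 2 + 81t. Substituting into S ≡ 55 (mod 137) gives 81t ≡ 53 (mod 137), and since 81⁻¹ ≡ 22 (mod 137), t ≡ 70. Hence S ≡ 2 + 81·70 = 5672 (mod 11097).
From S ≡ 5672 (mod 11097) write S = 5672 + 11097t. Substituting into S ≡ 16 (mod 41) gives 11097t ≡ 2 (mod 41), and since 27⁻¹ ≡ 38 (mod 41), t ≡ 35. Hence S ≡ 5672 + 11097·35 = 394067 (mod 454977).
From S ≡ 394067 (mod 454977) write S = 394067 + 454977t. Substituting into S ≡ 29 (mod 47) gives 454977t ≡ 10 (mod 47), and since 17⁻¹ ≡ 36 (mod 47), t ≡ 31. Hence S ≡ 394067 + 454977·31 = 14498354 (mod 21383919).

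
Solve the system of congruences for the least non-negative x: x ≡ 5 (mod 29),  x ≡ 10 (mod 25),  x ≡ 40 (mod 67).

37560

The moduli are pairwise coprime; N = 29·25·67 = 48575.
N/29 = 1675; 1675 ≡ 22 (mod 29); 22·4 ≡ 1, so inverse 4.
N/25 = 1943; 1943 ≡ 18 (mod 25); 18·7 ≡ 1, so inverse 7.
N/67 = 725; 725 ≡ 55 (mod 67); 55·39 ≡ 1, so inverse 39.
x ≡ 5·1675·4 + 10·1943·7 + 40·725·39 = 1300510.
1300510 mod 48575 = 37560.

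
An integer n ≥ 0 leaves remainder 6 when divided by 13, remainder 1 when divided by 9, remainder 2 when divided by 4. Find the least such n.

370

The moduli are pairwise coprime; M = 13·9·4 = 468.
M/13 = 36; 36 ≡ 10 (mod 13); 10·4 ≡ 1, so inverse 4.
M/9 = 52; 52 ≡ 7 (mod 9); 7·4 ≡ 1, so inverse 4.
M/4 = 117; 117 ≡ 1 (mod 4), inverse 1.
n ≡ 6·36·4 + 1·52·4 + 2·117·1 = 1306.
1306 mod 468 = 370.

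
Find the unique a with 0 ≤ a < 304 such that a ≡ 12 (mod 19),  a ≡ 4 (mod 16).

From a ≡ 12 (mod 19) write a = 12 + 19t. Substituting into a ≡ 4 (mod 16) gives 19t ≡ 8 (mod 16), and since 3⁻¹ ≡ 11 (mod 16), t ≡ 8. Hence a ≡ 12 + 19·8 = 164 (mod 304).

164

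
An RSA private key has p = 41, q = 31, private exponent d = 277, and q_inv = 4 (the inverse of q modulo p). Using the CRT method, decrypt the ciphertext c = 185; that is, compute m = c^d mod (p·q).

d_p = d mod (p−1) = 277 mod 40 = 37; d_q = d mod (q−1) = 7.
m₁ = c^(d_p) mod p: c ≡ 21 (mod 41), and 21^37 mod 41 = 8.
m₂ = c^(d_q) mod q: c ≡ 30 (mod 31), and 30^7 mod 31 = 30.
h = q_inv·(m₁ − m₂) mod p = 4·(8 − 30) mod 41 = 35.
m = m₂ + h·q = 30 + 35·31 = 1115.

1115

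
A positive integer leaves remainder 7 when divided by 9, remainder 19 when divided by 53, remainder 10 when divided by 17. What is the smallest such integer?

1132

From n ≡ 7 (mod 9) write n = 7 + 9t. Substituting into n ≡ 19 (mod 53) gives 9t ≡ 12 (mod 53), and since 9⁻¹ ≡ 6 (mod 53), t ≡ 19. Hence n ≡ 7 + 9·19 = 178 (mod 477).
From n ≡ 178 (mod 477) write n = 178 + 477t. Substituting into n ≡ 10 (mod 17) gives 477t ≡ 2 (mod 17), and since 1⁻¹ ≡ 1 (mod 17), t ≡ 2. Hence n ≡ 178 + 477·2 = 1132 (mod 8109).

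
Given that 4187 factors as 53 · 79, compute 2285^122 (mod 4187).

Mod 53: 2285 ≡ 6; by Fermat, exponent reduces to 122 mod 52 = 18; 6^18 ≡ 15 (mod 53).
Mod 79: 2285 ≡ 73; by Fermat, exponent reduces to 122 mod 78 = 44; 73^44 ≡ 45 (mod 79).
Combine by CRT: x ≡ 15 (mod 53), x ≡ 45 (mod 79) ⇒ x ≡ 598 (mod 4187).

598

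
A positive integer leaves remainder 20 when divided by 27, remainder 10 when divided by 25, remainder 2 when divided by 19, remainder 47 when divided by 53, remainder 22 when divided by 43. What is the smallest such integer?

7724585

From m ≡ 20 (mod 27) write m = 20 + 27t. Substituting into m ≡ 10 (mod 25) gives 27t ≡ 15 (mod 25), and since 2⁻¹ ≡ 13 (mod 25), t ≡ 20. Hence m ≡ 20 + 27·20 = 560 (mod 675).
From m ≡ 560 (mod 675) write m = 560 + 675t. Substituting into m ≡ 2 (mod 19) gives 675t ≡ 12 (mod 19), and since 10⁻¹ ≡ 2 (mod 19), t ≡ 5. Hence m ≡ 560 + 675·5 = 3935 (mod 12825).
From m ≡ 3935 (mod 12825) write m = 3935 + 12825t. Substituting into m ≡ 47 (mod 53) gives 12825t ≡ 34 (mod 53), and since 52⁻¹ ≡ 52 (mod 53), t ≡ 19. Hence m ≡ 3935 + 12825·19 = 247610 (mod 679725).
From m ≡ 247610 (mod 679725) write m = 247610 + 679725t. Substituting into m ≡ 22 (mod 43) gives 679725t ≡ 6 (mod 43), and since 24⁻¹ ≡ 9 (mod 43), t ≡ 11. Hence m ≡ 247610 + 679725·11 = 7724585 (mod 29228175).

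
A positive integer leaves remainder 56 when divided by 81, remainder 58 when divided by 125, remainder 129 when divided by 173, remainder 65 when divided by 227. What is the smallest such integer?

152767433

The moduli are pairwise coprime; N = 81·125·173·227 = 397618875.
N/81 = 4908875; 4908875 ≡ 32 (mod 81); 32·38 ≡ 1, so inverse 38.
N/125 = 3180951; 3180951 ≡ 76 (mod 125); 76·51 ≡ 1, so inverse 51.
N/173 = 2298375; 2298375 ≡ 70 (mod 173); 70·131 ≡ 1, so inverse 131.
N/227 = 1751625; 1751625 ≡ 93 (mod 227); 93·83 ≡ 1, so inverse 83.
m ≡ 56·4908875·38 + 58·3180951·51 + 129·2298375·131 + 65·1751625·83 = 68145595058.
68145595058 mod 397618875 = 152767433.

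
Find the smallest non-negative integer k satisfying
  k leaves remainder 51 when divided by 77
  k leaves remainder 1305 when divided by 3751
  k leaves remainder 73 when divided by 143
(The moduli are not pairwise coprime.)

gcd(77, 3751) = 11 and 11 | (1305 − 51), so the pair is consistent; merging gives k ≡ 5056 (mod 26257), where 26257 = lcm(77, 3751).
gcd(26257, 143) = 11 and 11 | (73 − 5056), so the pair is consistent; merging gives k ≡ 267626 (mod 341341), where 341341 = lcm(26257, 143).
The solution is unique modulo lcm(77, 3751, 143) = 341341.

267626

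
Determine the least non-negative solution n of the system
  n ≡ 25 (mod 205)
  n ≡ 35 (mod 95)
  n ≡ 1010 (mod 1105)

250740

gcd(205, 95) = 5 and 5 | (35 − 25), so the pair is consistent; merging gives n ≡ 1460 (mod 3895), where 3895 = lcm(205, 95).
gcd(3895, 1105) = 5 and 5 | (1010 − 1460), so the pair is consistent; merging gives n ≡ 250740 (mod 860795), where 860795 = lcm(3895, 1105).
The solution is unique modulo lcm(205, 95, 1105) = 860795.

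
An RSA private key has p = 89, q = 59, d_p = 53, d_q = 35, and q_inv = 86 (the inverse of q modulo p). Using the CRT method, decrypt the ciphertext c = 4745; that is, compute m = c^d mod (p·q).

m₁ = c^(d_p) mod p: c ≡ 28 (mod 89), and 28^53 mod 89 = 65.
m₂ = c^(d_q) mod q: c ≡ 25 (mod 59), and 25^35 mod 59 = 41.
h = q_inv·(m₁ − m₂) mod p = 86·(65 − 41) mod 89 = 17.
m = m₂ + h·q = 41 + 17·59 = 1044.

1044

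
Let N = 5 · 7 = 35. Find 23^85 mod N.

23

Mod 5: 23 ≡ 3; by Fermat, exponent reduces to 85 mod 4 = 1; 3^1 ≡ 3 (mod 5).
Mod 7: 23 ≡ 2; by Fermat, exponent reduces to 85 mod 6 = 1; 2^1 ≡ 2 (mod 7).
Combine by CRT: x ≡ 3 (mod 5), x ≡ 2 (mod 7) ⇒ x ≡ 23 (mod 35).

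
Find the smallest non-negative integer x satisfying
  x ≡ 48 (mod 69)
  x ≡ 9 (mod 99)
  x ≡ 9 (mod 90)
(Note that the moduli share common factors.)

Combine the congruences pairwise.
gcd(69, 99) = 3 and 3 | (9 − 48), so the pair is consistent; merging gives x ≡ 2187 (mod 2277), where 2277 = lcm(69, 99).
gcd(2277, 90) = 9 and 9 | (9 − 2187), so the pair is consistent; merging gives x ≡ 15849 (mod 22770), where 22770 = lcm(2277, 90).
The solution is unique modulo lcm(69, 99, 90) = 22770.

15849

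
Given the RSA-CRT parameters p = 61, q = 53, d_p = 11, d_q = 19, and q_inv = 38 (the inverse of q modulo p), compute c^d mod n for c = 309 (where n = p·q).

m₁ = c^(d_p) mod p: c ≡ 4 (mod 61), and 4^11 mod 61 = 5.
m₂ = c^(d_q) mod q: c ≡ 44 (mod 53), and 44^19 mod 53 = 10.
h = q_inv·(m₁ − m₂) mod p = 38·(5 − 10) mod 61 = 54.
m = m₂ + h·q = 10 + 54·53 = 2872.

2872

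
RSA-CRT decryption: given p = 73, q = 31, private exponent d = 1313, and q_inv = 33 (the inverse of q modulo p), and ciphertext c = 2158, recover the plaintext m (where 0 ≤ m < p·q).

1590

d_p = d mod (p−1) = 1313 mod 72 = 17; d_q = d mod (q−1) = 23.
m₁ = c^(d_p) mod p: c ≡ 41 (mod 73), and 41^17 mod 73 = 57.
m₂ = c^(d_q) mod q: c ≡ 19 (mod 31), and 19^23 mod 31 = 9.
h = q_inv·(m₁ − m₂) mod p = 33·(57 − 9) mod 73 = 51.
m = m₂ + h·q = 9 + 51·31 = 1590.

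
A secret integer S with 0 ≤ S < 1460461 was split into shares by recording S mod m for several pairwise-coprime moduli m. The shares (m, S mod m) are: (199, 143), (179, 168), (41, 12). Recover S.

From S ≡ 143 (mod 199) write S = 143 + 199t. Substituting into S ≡ 168 (mod 179) gives 199t ≡ 25 (mod 179), and since 20⁻¹ ≡ 9 (mod 179), t ≡ 46. Hence S ≡ 143 + 199·46 = 9297 (mod 35621).
From S ≡ 9297 (mod 35621) write S = 9297 + 35621t. Substituting into S ≡ 12 (mod 41) gives 35621t ≡ 22 (mod 41), and since 33⁻¹ ≡ 5 (mod 41), t ≡ 28. Hence S ≡ 9297 + 35621·28 = 1006685 (mod 1460461).

1006685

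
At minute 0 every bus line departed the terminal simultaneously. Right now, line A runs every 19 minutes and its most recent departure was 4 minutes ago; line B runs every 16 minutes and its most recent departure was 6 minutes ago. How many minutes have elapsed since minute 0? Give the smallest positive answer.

118

From t ≡ 4 (mod 19) write t = 4 + 19s. Substituting into t ≡ 6 (mod 16) gives 19s ≡ 2 (mod 16), and since 3⁻¹ ≡ 11 (mod 16), s ≡ 6. Hence t ≡ 4 + 19·6 = 118 (mod 304).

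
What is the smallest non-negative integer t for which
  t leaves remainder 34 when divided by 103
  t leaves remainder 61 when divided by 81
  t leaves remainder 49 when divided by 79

The moduli are pairwise coprime; N = 103·81·79 = 659097.
N/103 = 6399; 6399 ≡ 13 (mod 103); 13·8 ≡ 1, so inverse 8.
N/81 = 8137; 8137 ≡ 37 (mod 81); 37·46 ≡ 1, so inverse 46.
N/79 = 8343; 8343 ≡ 48 (mod 79); 48·28 ≡ 1, so inverse 28.
t ≡ 34·6399·8 + 61·8137·46 + 49·8343·28 = 36019546.
36019546 mod 659097 = 428308.

428308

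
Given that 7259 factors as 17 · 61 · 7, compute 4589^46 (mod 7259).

3707

Mod 17: 4589 ≡ 16; by Fermat, exponent reduces to 46 mod 16 = 14; 16^14 ≡ 1 (mod 17).
Mod 61: 4589 ≡ 14; 14^46 ≡ 47 (mod 61).
Mod 7: 4589 ≡ 4; by Fermat, exponent reduces to 46 mod 6 = 4; 4^4 ≡ 4 (mod 7).
Combine by CRT: x ≡ 1 (mod 17), x ≡ 47 (mod 61), x ≡ 4 (mod 7) ⇒ x ≡ 3707 (mod 7259).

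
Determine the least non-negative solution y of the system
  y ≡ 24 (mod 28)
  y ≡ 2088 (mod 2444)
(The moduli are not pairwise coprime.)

4532

Combine the congruences pairwise.
gcd(28, 2444) = 4 and 4 | (2088 − 24), so the pair is consistent; merging gives y ≡ 4532 (mod 17108), where 17108 = lcm(28, 2444).
The solution is unique modulo lcm(28, 2444) = 17108.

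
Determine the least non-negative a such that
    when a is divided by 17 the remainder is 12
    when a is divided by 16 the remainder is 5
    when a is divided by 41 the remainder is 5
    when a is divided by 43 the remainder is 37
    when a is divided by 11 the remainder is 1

The moduli are pairwise coprime; N = 17·16·41·43·11 = 5274896.
N/17 = 310288; 310288 ≡ 4 (mod 17); 4·13 ≡ 1, so inverse 13.
N/16 = 329681; 329681 ≡ 1 (mod 16), inverse 1.
N/41 = 128656; 128656 ≡ 39 (mod 41); 39·20 ≡ 1, so inverse 20.
N/43 = 122672; 122672 ≡ 36 (mod 43); 36·6 ≡ 1, so inverse 6.
N/11 = 479536; 479536 ≡ 2 (mod 11); 2·6 ≡ 1, so inverse 6.
a ≡ 12·310288·13 + 5·329681·1 + 5·128656·20 + 37·122672·6 + 1·479536·6 = 93029333.
93029333 mod 5274896 = 3356101.

3356101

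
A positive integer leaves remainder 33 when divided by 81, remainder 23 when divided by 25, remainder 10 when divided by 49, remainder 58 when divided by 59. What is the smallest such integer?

2660073

The moduli are pairwise coprime; N = 81·25·49·59 = 5854275.
N/81 = 72275; 72275 ≡ 23 (mod 81); 23·74 ≡ 1, so inverse 74.
N/25 = 234171; 234171 ≡ 21 (mod 25); 21·6 ≡ 1, so inverse 6.
N/49 = 119475; 119475 ≡ 13 (mod 49); 13·34 ≡ 1, so inverse 34.
N/59 = 99225; 99225 ≡ 46 (mod 59); 46·9 ≡ 1, so inverse 9.
x ≡ 33·72275·74 + 23·234171·6 + 10·119475·34 + 58·99225·9 = 301228098.
301228098 mod 5854275 = 2660073.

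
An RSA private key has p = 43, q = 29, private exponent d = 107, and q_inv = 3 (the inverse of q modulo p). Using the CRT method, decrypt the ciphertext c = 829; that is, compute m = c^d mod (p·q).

d_p = d mod (p−1) = 107 mod 42 = 23; d_q = d mod (q−1) = 23.
m₁ = c^(d_p) mod p: c ≡ 12 (mod 43), and 12^23 mod 43 = 28.
m₂ = c^(d_q) mod q: c ≡ 17 (mod 29), and 17^23 mod 29 = 12.
h = q_inv·(m₁ − m₂) mod p = 3·(28 − 12) mod 43 = 5.
m = m₂ + h·q = 12 + 5·29 = 157.

157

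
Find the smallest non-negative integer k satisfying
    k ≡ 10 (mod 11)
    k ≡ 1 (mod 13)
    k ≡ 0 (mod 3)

The moduli are pairwise coprime; N = 11·13·3 = 429.
N/11 = 39; 39 ≡ 6 (mod 11); 6·2 ≡ 1, so inverse 2.
N/13 = 33; 33 ≡ 7 (mod 13); 7·2 ≡ 1, so inverse 2.
N/3 = 143; 143 ≡ 2 (mod 3); 2·2 ≡ 1, so inverse 2.
k ≡ 10·39·2 + 1·33·2 + 0·143·2 = 846.
846 mod 429 = 417.

417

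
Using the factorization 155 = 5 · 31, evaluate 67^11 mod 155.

118

Mod 5: 67 ≡ 2; by Fermat, exponent reduces to 11 mod 4 = 3; 2^3 ≡ 3 (mod 5).
Mod 31: 67 ≡ 5; 5^11 ≡ 25 (mod 31).
Combine by CRT: x ≡ 3 (mod 5), x ≡ 25 (mod 31) ⇒ x ≡ 118 (mod 155).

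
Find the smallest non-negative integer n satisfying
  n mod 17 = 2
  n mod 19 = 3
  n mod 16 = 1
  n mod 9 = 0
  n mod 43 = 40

The moduli are pairwise coprime; M = 17·19·16·9·43 = 2000016.
M/17 = 117648; 117648 ≡ 8 (mod 17); 8·15 ≡ 1, so inverse 15.
M/19 = 105264; 105264 ≡ 4 (mod 19); 4·5 ≡ 1, so inverse 5.
M/16 = 125001; 125001 ≡ 9 (mod 16); 9·9 ≡ 1, so inverse 9.
M/9 = 222224; 222224 ≡ 5 (mod 9); 5·2 ≡ 1, so inverse 2.
M/43 = 46512; 46512 ≡ 29 (mod 43); 29·3 ≡ 1, so inverse 3.
n ≡ 2·117648·15 + 3·105264·5 + 1·125001·9 + 0·222224·2 + 40·46512·3 = 11814849.
11814849 mod 2000016 = 1814769.

1814769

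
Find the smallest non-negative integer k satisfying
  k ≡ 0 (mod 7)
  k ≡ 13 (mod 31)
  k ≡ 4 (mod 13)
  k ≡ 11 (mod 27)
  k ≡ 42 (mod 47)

The moduli are pairwise coprime; N = 7·31·13·27·47 = 3579849.
N/7 = 511407; 511407 ≡ 1 (mod 7), inverse 1.
N/31 = 115479; 115479 ≡ 4 (mod 31); 4·8 ≡ 1, so inverse 8.
N/13 = 275373; 275373 ≡ 7 (mod 13); 7·2 ≡ 1, so inverse 2.
N/27 = 132587; 132587 ≡ 17 (mod 27); 17·8 ≡ 1, so inverse 8.
N/47 = 76167; 76167 ≡ 27 (mod 47); 27·7 ≡ 1, so inverse 7.
k ≡ 0·511407·1 + 13·115479·8 + 4·275373·2 + 11·132587·8 + 42·76167·7 = 48273554.
48273554 mod 3579849 = 1735517.

1735517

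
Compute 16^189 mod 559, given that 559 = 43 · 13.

1

Mod 43: 16 ≡ 16; by Fermat, exponent reduces to 189 mod 42 = 21; 16^21 ≡ 1 (mod 43).
Mod 13: 16 ≡ 3; by Fermat, exponent reduces to 189 mod 12 = 9; 3^9 ≡ 1 (mod 13).
Combine by CRT: x ≡ 1 (mod 43), x ≡ 1 (mod 13) ⇒ x ≡ 1 (mod 559).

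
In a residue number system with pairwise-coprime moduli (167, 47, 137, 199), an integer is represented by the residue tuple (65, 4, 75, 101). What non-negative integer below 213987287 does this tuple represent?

The moduli are pairwise coprime; N = 167·47·137·199 = 213987287.
N/167 = 1281361; 1281361 ≡ 137 (mod 167); 137·128 ≡ 1, so inverse 128.
N/47 = 4552921; 4552921 ≡ 31 (mod 47); 31·44 ≡ 1, so inverse 44.
N/137 = 1561951; 1561951 ≡ 14 (mod 137); 14·49 ≡ 1, so inverse 49.
N/199 = 1075313; 1075313 ≡ 116 (mod 199); 116·187 ≡ 1, so inverse 187.
x ≡ 65·1281361·128 + 4·4552921·44 + 75·1561951·49 + 101·1075313·187 = 37511844172.
37511844172 mod 213987287 = 64068947.

64068947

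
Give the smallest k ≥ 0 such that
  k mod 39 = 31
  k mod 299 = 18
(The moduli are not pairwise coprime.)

616

gcd(39, 299) = 13 and 13 | (18 − 31), so the pair is consistent; merging gives k ≡ 616 (mod 897), where 897 = lcm(39, 299).
The solution is unique modulo lcm(39, 299) = 897.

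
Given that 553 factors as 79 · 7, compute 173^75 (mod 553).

377

Mod 79: 173 ≡ 15; 15^75 ≡ 61 (mod 79).
Mod 7: 173 ≡ 5; by Fermat, exponent reduces to 75 mod 6 = 3; 5^3 ≡ 6 (mod 7).
Combine by CRT: x ≡ 61 (mod 79), x ≡ 6 (mod 7) ⇒ x ≡ 377 (mod 553).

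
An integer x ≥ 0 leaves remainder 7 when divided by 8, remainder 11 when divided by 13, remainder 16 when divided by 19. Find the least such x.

From x ≡ 7 (mod 8) write x = 7 + 8t. Substituting into x ≡ 11 (mod 13) gives 8t ≡ 4 (mod 13), and since 8⁻¹ ≡ 5 (mod 13), t ≡ 7. Hence x ≡ 7 + 8·7 = 63 (mod 104).
From x ≡ 63 (mod 104) write x = 63 + 104t. Substituting into x ≡ 16 (mod 19) gives 104t ≡ 10 (mod 19), and since 9⁻¹ ≡ 17 (mod 19), t ≡ 18. Hence x ≡ 63 + 104·18 = 1935 (mod 1976).

1935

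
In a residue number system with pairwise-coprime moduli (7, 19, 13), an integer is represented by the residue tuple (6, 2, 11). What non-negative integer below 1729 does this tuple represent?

895

Combine the congruences pairwise.
From x ≡ 6 (mod 7) write x = 6 + 7t. Substituting into x ≡ 2 (mod 19) gives 7t ≡ 15 (mod 19), and since 7⁻¹ ≡ 11 (mod 19), t ≡ 13. Hence x ≡ 6 + 7·13 = 97 (mod 133).
From x ≡ 97 (mod 133) write x = 97 + 133t. Substituting into x ≡ 11 (mod 13) gives 133t ≡ 5 (mod 13), and since 3⁻¹ ≡ 9 (mod 13), t ≡ 6. Hence x ≡ 97 + 133·6 = 895 (mod 1729).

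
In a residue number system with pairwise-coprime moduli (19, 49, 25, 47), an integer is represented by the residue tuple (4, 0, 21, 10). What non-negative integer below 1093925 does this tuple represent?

The moduli are pairwise coprime; N = 19·49·25·47 = 1093925.
N/19 = 57575; 57575 ≡ 5 (mod 19); 5·4 ≡ 1, so inverse 4.
N/49 = 22325; 22325 ≡ 30 (mod 49); 30·18 ≡ 1, so inverse 18.
N/25 = 43757; 43757 ≡ 7 (mod 25); 7·18 ≡ 1, so inverse 18.
N/47 = 23275; 23275 ≡ 10 (mod 47); 10·33 ≡ 1, so inverse 33.
x ≡ 4·57575·4 + 0·22325·18 + 21·43757·18 + 10·23275·33 = 25142096.
25142096 mod 1093925 = 1075746.

1075746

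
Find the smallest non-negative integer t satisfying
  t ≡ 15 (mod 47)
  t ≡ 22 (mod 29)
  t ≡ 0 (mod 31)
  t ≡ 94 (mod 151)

The moduli are pairwise coprime; N = 47·29·31·151 = 6380203.
N/47 = 135749; 135749 ≡ 13 (mod 47); 13·29 ≡ 1, so inverse 29.
N/29 = 220007; 220007 ≡ 13 (mod 29); 13·9 ≡ 1, so inverse 9.
N/31 = 205813; 205813 ≡ 4 (mod 31); 4·8 ≡ 1, so inverse 8.
N/151 = 42253; 42253 ≡ 124 (mod 151); 124·123 ≡ 1, so inverse 123.
t ≡ 15·135749·29 + 22·220007·9 + 0·205813·8 + 94·42253·123 = 591141387.
591141387 mod 6380203 = 4162711.

4162711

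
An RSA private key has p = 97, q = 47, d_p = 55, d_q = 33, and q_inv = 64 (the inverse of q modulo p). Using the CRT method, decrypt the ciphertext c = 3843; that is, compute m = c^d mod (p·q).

m₁ = c^(d_p) mod p: c ≡ 60 (mod 97), and 60^55 mod 97 = 68.
m₂ = c^(d_q) mod q: c ≡ 36 (mod 47), and 36^33 mod 47 = 42.
h = q_inv·(m₁ − m₂) mod p = 64·(68 − 42) mod 97 = 15.
m = m₂ + h·q = 42 + 15·47 = 747.

747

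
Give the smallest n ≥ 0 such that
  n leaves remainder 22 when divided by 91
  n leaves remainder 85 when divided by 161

gcd(91, 161) = 7 and 7 | (85 − 22), so the pair is consistent; merging gives n ≡ 568 (mod 2093), where 2093 = lcm(91, 161).
The solution is unique modulo lcm(91, 161) = 2093.

568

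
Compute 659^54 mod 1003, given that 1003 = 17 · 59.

Mod 17: 659 ≡ 13; by Fermat, exponent reduces to 54 mod 16 = 6; 13^6 ≡ 16 (mod 17).
Mod 59: 659 ≡ 10; 10^54 ≡ 57 (mod 59).
Combine by CRT: x ≡ 16 (mod 17), x ≡ 57 (mod 59) ⇒ x ≡ 883 (mod 1003).

883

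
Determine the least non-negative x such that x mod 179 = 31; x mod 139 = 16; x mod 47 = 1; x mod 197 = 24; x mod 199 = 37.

The moduli are pairwise coprime; N = 179·139·47·197·199 = 45844262621.
N/179 = 256113199; 256113199 ≡ 178 (mod 179); 178·178 ≡ 1, so inverse 178.
N/139 = 329814839; 329814839 ≡ 87 (mod 139); 87·8 ≡ 1, so inverse 8.
N/47 = 975409843; 975409843 ≡ 43 (mod 47); 43·35 ≡ 1, so inverse 35.
N/197 = 232711993; 232711993 ≡ 30 (mod 197); 30·46 ≡ 1, so inverse 46.
N/199 = 230373179; 230373179 ≡ 33 (mod 199); 33·193 ≡ 1, so inverse 193.
x ≡ 31·256113199·178 + 16·329814839·8 + 1·975409843·35 + 24·232711993·46 + 37·230373179·193 = 3391597187490.
3391597187490 mod 45844262621 = 44966016157.

44966016157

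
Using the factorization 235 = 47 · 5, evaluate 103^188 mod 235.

216

Mod 47: 103 ≡ 9; by Fermat, exponent reduces to 188 mod 46 = 4; 9^4 ≡ 28 (mod 47).
Mod 5: 103 ≡ 3; since 4 | 188, by Fermat 3^188 ≡ 1 (mod 5).
Combine by CRT: x ≡ 28 (mod 47), x ≡ 1 (mod 5) ⇒ x ≡ 216 (mod 235).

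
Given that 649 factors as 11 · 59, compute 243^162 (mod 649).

Mod 11: 243 ≡ 1; by Fermat, exponent reduces to 162 mod 10 = 2; 1^2 ≡ 1 (mod 11).
Mod 59: 243 ≡ 7; by Fermat, exponent reduces to 162 mod 58 = 46; 7^46 ≡ 46 (mod 59).
Combine by CRT: x ≡ 1 (mod 11), x ≡ 46 (mod 59) ⇒ x ≡ 518 (mod 649).

518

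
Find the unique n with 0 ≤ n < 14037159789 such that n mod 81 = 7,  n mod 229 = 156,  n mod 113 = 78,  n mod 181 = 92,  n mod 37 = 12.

216584692

Combine the congruences pairwise.
From n ≡ 7 (mod 81) write n = 7 + 81t. Substituting into n ≡ 156 (mod 229) gives 81t ≡ 149 (mod 229), and since 81⁻¹ ≡ 82 (mod 229), t ≡ 81. Hence n ≡ 7 + 81·81 = 6568 (mod 18549).
From n ≡ 6568 (mod 18549) write n = 6568 + 18549t. Substituting into n ≡ 78 (mod 113) gives 18549t ≡ 64 (mod 113), and since 17⁻¹ ≡ 20 (mod 113), t ≡ 37. Hence n ≡ 6568 + 18549·37 = 692881 (mod 2096037).
From n ≡ 692881 (mod 2096037) write n = 692881 + 2096037t. Substituting into n ≡ 92 (mod 181) gives 2096037t ≡ 79 (mod 181), and since 57⁻¹ ≡ 54 (mod 181), t ≡ 103. Hence n ≡ 692881 + 2096037·103 = 216584692 (mod 379382697).
From n ≡ 216584692 (mod 379382697) write n = 216584692 + 379382697t. Substituting into n ≡ 12 (mod 37) gives 379382697t ≡ 0 (mod 37), and since 15⁻¹ ≡ 5 (mod 37), t ≡ 0. Hence n ≡ 216584692 + 379382697·0 = 216584692 (mod 14037159789).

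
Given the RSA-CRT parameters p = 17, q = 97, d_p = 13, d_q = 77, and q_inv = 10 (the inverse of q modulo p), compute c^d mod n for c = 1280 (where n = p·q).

m₁ = c^(d_p) mod p: c ≡ 5 (mod 17), and 5^13 mod 17 = 3.
m₂ = c^(d_q) mod q: c ≡ 19 (mod 97), and 19^77 mod 97 = 52.
h = q_inv·(m₁ − m₂) mod p = 10·(3 − 52) mod 17 = 3.
m = m₂ + h·q = 52 + 3·97 = 343.

343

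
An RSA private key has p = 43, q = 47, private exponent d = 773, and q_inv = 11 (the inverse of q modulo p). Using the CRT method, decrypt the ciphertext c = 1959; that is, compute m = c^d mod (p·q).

d_p = d mod (p−1) = 773 mod 42 = 17; d_q = d mod (q−1) = 37.
m₁ = c^(d_p) mod p: c ≡ 24 (mod 43), and 24^17 mod 43 = 25.
m₂ = c^(d_q) mod q: c ≡ 32 (mod 47), and 32^37 mod 47 = 2.
h = q_inv·(m₁ − m₂) mod p = 11·(25 − 2) mod 43 = 38.
m = m₂ + h·q = 2 + 38·47 = 1788.

1788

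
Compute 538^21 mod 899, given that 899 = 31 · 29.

523

Mod 31: 538 ≡ 11; 11^21 ≡ 27 (mod 31).
Mod 29: 538 ≡ 16; 16^21 ≡ 1 (mod 29).
Combine by CRT: x ≡ 27 (mod 31), x ≡ 1 (mod 29) ⇒ x ≡ 523 (mod 899).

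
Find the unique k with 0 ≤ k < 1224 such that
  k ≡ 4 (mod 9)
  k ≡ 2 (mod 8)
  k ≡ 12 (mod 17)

1066

Combine the congruences pairwise.
From k ≡ 4 (mod 9) write k = 4 + 9t. Substituting into k ≡ 2 (mod 8) gives 9t ≡ 6 (mod 8), and since 1⁻¹ ≡ 1 (mod 8), t ≡ 6. Hence k ≡ 4 + 9·6 = 58 (mod 72).
From k ≡ 58 (mod 72) write k = 58 + 72t. Substituting into k ≡ 12 (mod 17) gives 72t ≡ 5 (mod 17), and since 4⁻¹ ≡ 13 (mod 17), t ≡ 14. Hence k ≡ 58 + 72·14 = 1066 (mod 1224).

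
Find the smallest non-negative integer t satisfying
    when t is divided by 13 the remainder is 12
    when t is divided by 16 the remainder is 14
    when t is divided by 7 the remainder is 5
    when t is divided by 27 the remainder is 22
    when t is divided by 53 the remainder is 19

626638

The moduli are pairwise coprime; N = 13·16·7·27·53 = 2083536.
N/13 = 160272; 160272 ≡ 8 (mod 13); 8·5 ≡ 1, so inverse 5.
N/16 = 130221; 130221 ≡ 13 (mod 16); 13·5 ≡ 1, so inverse 5.
N/7 = 297648; 297648 ≡ 1 (mod 7), inverse 1.
N/27 = 77168; 77168 ≡ 2 (mod 27); 2·14 ≡ 1, so inverse 14.
N/53 = 39312; 39312 ≡ 39 (mod 53); 39·34 ≡ 1, so inverse 34.
t ≡ 12·160272·5 + 14·130221·5 + 5·297648·1 + 22·77168·14 + 19·39312·34 = 69383326.
69383326 mod 2083536 = 626638.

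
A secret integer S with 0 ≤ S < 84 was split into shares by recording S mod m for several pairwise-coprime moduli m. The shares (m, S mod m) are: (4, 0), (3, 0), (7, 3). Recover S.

24

The moduli are pairwise coprime; N = 4·3·7 = 84.
N/4 = 21; 21 ≡ 1 (mod 4), inverse 1.
N/3 = 28; 28 ≡ 1 (mod 3), inverse 1.
N/7 = 12; 12 ≡ 5 (mod 7); 5·3 ≡ 1, so inverse 3.
S ≡ 0·21·1 + 0·28·1 + 3·12·3 = 108.
108 mod 84 = 24.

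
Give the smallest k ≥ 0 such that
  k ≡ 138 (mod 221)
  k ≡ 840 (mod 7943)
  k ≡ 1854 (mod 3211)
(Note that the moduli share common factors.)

Combine the congruences pairwise.
gcd(221, 7943) = 13 and 13 | (840 − 138), so the pair is consistent; merging gives k ≡ 24669 (mod 135031), where 135031 = lcm(221, 7943).
gcd(135031, 3211) = 169 and 169 | (1854 − 24669), so the pair is consistent; merging gives k ≡ 2320196 (mod 2565589), where 2565589 = lcm(135031, 3211).
The solution is unique modulo lcm(221, 7943, 3211) = 2565589.

2320196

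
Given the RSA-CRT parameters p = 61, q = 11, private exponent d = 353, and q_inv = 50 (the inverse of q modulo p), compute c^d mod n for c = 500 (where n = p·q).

565

d_p = d mod (p−1) = 353 mod 60 = 53; d_q = d mod (q−1) = 3.
m₁ = c^(d_p) mod p: c ≡ 12 (mod 61), and 12^53 mod 61 = 16.
m₂ = c^(d_q) mod q: c ≡ 5 (mod 11), and 5^3 mod 11 = 4.
h = q_inv·(m₁ − m₂) mod p = 50·(16 − 4) mod 61 = 51.
m = m₂ + h·q = 4 + 51·11 = 565.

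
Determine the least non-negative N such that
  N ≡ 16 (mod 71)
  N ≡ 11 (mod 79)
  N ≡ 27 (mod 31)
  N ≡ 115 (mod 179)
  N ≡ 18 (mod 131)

Combine the congruences pairwise.
From N ≡ 16 (mod 71) write N = 16 + 71t. Substituting into N ≡ 11 (mod 79) gives 71t ≡ 74 (mod 79), and since 71⁻¹ ≡ 69 (mod 79), t ≡ 50. Hence N ≡ 16 + 71·50 = 3566 (mod 5609).
From N ≡ 3566 (mod 5609) write N = 3566 + 5609t. Substituting into N ≡ 27 (mod 31) gives 5609t ≡ 26 (mod 31), and since 29⁻¹ ≡ 15 (mod 31), t ≡ 18. Hence N ≡ 3566 + 5609·18 = 104528 (mod 173879).
From N ≡ 104528 (mod 173879) write N = 104528 + 173879t. Substituting into N ≡ 115 (mod 179) gives 173879t ≡ 123 (mod 179), and since 70⁻¹ ≡ 156 (mod 179), t ≡ 35. Hence N ≡ 104528 + 173879·35 = 6190293 (mod 31124341).
From N ≡ 6190293 (mod 31124341) write N = 6190293 + 31124341t. Substituting into N ≡ 18 (mod 131) gives 31124341t ≡ 130 (mod 131), and since 51⁻¹ ≡ 18 (mod 131), t ≡ 113. Hence N ≡ 6190293 + 31124341·113 = 3523240826 (mod 4077288671).

3523240826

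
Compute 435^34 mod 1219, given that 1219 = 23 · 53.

Mod 23: 435 ≡ 21; by Fermat, exponent reduces to 34 mod 22 = 12; 21^12 ≡ 2 (mod 23).
Mod 53: 435 ≡ 11; 11^34 ≡ 10 (mod 53).
Combine by CRT: x ≡ 2 (mod 23), x ≡ 10 (mod 53) ⇒ x ≡ 646 (mod 1219).

646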